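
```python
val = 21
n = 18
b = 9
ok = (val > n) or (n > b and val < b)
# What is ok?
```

Trace:
`val = 21` → val = 21
`n = 18` → n = 18
`b = 9` → b = 9
`ok = (val > n) or (n > b and val < b)` → ok = True
So ok = True

Answer: True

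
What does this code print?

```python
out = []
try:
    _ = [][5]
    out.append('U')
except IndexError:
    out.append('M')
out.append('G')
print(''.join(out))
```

Execution trace: 'M' (except IndexError) → 'G' (after the try/except). Output: MG

Answer: MG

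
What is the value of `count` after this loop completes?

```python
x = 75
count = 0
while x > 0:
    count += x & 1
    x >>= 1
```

Count set bits in 75 (binary: 0b1001011)
`count` takes the values: 0 → 1 → 2 → 3 → 4

Answer: 4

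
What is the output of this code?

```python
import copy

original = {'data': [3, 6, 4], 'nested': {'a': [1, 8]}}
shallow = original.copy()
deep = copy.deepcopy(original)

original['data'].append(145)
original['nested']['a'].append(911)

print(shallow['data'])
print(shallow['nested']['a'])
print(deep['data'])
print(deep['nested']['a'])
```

Key concept: comparing shallow vs deep copy.
Step by step:
`original = {'data': [3, 6, 4], 'nested': {'a': [1, 8]}}` → original = {'data': [3, 6, 4], 'nested': {'a': [1, 8]}}
`shallow = original.copy()` → shallow = {'data': [3, 6, 4], 'nested': {'a': [1, 8]}}
`deep = copy.deepcopy(original)` → deep = {'data': [3, 6, 4], 'nested': {'a': [1, 8]}}
`original['data'].append(145)` → original = {'data': [3, 6, 4, 145], 'nested': {'a': [1, 8]}}; shallow = {'data': [3, 6, 4, 145], 'nested': {'a': [1, 8]}}
`original['nested']['a'].append(911)` → original = {'data': [3, 6, 4, 145], 'nested': {'a': [1, 8, 911]}}; shallow = {'data': [3, 6, 4, 145], 'nested': {'a': [1, 8, 911]}}
`print(shallow['data'])` → prints [3, 6, 4, 145]
`print(shallow['nested']['a'])` → prints [1, 8, 911]
`print(deep['data'])` → prints [3, 6, 4]
`print(deep['nested']['a'])` → prints [1, 8]

Answer:
[3, 6, 4, 145]
[1, 8, 911]
[3, 6, 4]
[1, 8]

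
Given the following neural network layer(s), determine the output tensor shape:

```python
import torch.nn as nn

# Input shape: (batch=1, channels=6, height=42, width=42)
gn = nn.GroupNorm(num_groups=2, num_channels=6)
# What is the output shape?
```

Input: (1, 6, 42, 42) -> Output: (1, 6, 42, 42)

Answer: (1, 6, 42, 42)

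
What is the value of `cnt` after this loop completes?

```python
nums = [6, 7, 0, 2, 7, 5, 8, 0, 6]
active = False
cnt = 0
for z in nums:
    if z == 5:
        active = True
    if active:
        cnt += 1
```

Count elements after first 5 in [6, 7, 0, 2, 7, 5, 8, 0, 6]
`cnt` takes the values: 0 → 1 → 2 → 3 → 4

Answer: 4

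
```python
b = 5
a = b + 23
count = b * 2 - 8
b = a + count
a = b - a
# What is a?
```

Trace:
`b = 5` → b = 5
`a = b + 23` → a = 28
`count = b * 2 - 8` → count = 2
`b = a + count` → b = 30
`a = b - a` → a = 2
So a = 2

Answer: 2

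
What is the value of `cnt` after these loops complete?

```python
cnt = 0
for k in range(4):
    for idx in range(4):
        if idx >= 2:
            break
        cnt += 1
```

Inner breaks at 2, outer runs 4 times
`cnt` takes the values: 0 → 1 → 2 → 3 → 4 → 5 → 6 → 7 → 8

Answer: 8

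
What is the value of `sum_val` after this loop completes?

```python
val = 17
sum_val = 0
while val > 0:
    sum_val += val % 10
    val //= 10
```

Sum digits of 17
`sum_val` takes the values: 0 → 7 → 8

Answer: 8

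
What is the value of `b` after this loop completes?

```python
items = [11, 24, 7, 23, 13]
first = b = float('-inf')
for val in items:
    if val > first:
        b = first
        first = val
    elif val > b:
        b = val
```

Second largest (with repeats) in [11, 24, 7, 23, 13]
`b` takes the values: -inf → 11 → 23

Answer: 23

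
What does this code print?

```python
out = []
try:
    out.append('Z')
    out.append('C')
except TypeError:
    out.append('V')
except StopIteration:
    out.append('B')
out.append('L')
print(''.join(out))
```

Execution trace: 'Z' (try body) → 'C' (try body, no exception) → 'L' (after the try/except). Output: ZCL

Answer: ZCL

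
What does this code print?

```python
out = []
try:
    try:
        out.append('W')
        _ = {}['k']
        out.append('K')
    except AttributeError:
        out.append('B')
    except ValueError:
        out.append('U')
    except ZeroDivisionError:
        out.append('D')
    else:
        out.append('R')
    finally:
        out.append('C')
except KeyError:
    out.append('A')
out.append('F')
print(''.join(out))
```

Execution trace: 'W' (inner try body) → 'C' (inner finally) → 'A' (outer except KeyError) → 'F' (after the try/except). Output: WCAF

Answer: WCAF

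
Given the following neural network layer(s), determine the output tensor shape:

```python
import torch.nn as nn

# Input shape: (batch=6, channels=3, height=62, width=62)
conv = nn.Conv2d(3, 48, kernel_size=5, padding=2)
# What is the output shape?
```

Input: (6, 3, 62, 62) -> Output: (6, 48, 62, 62)

Answer: (6, 48, 62, 62)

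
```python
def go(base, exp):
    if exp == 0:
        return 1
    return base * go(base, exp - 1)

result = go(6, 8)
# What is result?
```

go(6, 8) = 6 * 6 * 6 * 6 * 6 * 6 * 6 * 6 = 1679616

Answer: 1679616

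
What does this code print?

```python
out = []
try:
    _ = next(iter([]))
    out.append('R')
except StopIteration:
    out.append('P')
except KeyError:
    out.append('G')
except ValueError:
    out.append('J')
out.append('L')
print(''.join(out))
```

Execution trace: 'P' (except StopIteration) → 'L' (after the try/except). Output: PL

Answer: PL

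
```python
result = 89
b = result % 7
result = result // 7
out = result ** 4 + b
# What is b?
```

Trace:
`result = 89` → result = 89
`b = result % 7` → b = 5
`result = result // 7` → result = 12
`out = result ** 4 + b` → out = 20741
So b = 5

Answer: 5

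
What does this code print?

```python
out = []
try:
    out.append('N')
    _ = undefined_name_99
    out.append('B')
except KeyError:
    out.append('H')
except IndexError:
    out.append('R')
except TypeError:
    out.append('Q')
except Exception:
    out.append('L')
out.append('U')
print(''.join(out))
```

Execution trace: 'N' (try body) → 'L' (except Exception) → 'U' (after the try/except). Output: NLU

Answer: NLU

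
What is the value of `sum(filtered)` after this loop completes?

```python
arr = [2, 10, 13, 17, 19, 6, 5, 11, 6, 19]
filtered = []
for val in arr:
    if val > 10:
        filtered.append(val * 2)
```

Sum of doubled values > 10
`filtered` takes the values: [] → [26] → [26, 34] → [26, 34, 38] → [26, 34, 38, 22] → [26, 34, 38, 22, 38]
So `sum(filtered)` = 158

Answer: 158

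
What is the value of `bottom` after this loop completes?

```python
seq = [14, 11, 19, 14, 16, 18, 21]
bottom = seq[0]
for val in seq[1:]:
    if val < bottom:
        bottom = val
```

Minimum of [14, 11, 19, 14, 16, 18, 21]
`bottom` takes the values: 14 → 11

Answer: 11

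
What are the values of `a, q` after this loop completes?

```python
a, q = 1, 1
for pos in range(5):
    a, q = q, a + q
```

Fibonacci: after 5 iterations
`a, q` takes the values: (1, 1) → (1, 2) → (2, 3) → (3, 5) → (5, 8) → (8, 13)

Answer: 8, 13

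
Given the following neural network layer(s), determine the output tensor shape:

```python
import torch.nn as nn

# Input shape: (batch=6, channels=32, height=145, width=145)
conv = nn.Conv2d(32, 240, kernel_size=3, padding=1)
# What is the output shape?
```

Input: (6, 32, 145, 145) -> Output: (6, 240, 145, 145)

Answer: (6, 240, 145, 145)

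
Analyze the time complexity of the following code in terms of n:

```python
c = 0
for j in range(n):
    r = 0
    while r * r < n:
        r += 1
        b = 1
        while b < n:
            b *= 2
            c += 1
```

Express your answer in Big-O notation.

Each loop level contributes: n × √n × log n. Multiplying the contributions gives O(n√n log n).

Answer: O(n√n log n)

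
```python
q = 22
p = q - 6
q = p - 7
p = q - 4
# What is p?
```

Trace:
`q = 22` → q = 22
`p = q - 6` → p = 16
`q = p - 7` → q = 9
`p = q - 4` → p = 5
So p = 5

Answer: 5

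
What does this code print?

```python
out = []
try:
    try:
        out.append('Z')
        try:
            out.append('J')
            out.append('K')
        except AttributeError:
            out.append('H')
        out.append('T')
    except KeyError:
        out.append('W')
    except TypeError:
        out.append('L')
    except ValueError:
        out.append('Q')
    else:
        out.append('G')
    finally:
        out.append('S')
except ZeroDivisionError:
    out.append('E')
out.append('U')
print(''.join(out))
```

Execution trace: 'Z' (try body) → 'J' (inner try body) → 'K' (inner try body, no exception) → 'T' (try body, no exception) → 'G' (else) → 'S' (finally) → 'U' (after the try/except). Output: ZJKTGSU

Answer: ZJKTGSU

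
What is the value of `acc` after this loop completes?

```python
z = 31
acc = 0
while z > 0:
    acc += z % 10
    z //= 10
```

Sum digits of 31
`acc` takes the values: 0 → 1 → 4

Answer: 4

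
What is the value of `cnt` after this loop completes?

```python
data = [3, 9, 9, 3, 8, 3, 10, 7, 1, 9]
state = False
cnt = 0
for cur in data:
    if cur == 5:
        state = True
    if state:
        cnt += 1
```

Count elements after first 5 in [3, 9, 9, 3, 8, 3, 10, 7, 1, 9]
`cnt` takes the values: 0

Answer: 0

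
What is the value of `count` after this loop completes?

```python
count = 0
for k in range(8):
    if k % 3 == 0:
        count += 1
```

Count numbers divisible by 3 in range(8)
`count` takes the values: 0 → 1 → 2 → 3

Answer: 3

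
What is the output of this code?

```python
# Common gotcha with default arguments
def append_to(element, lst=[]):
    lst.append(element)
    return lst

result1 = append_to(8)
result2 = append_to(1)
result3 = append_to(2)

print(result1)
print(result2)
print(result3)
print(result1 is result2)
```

Key concept: mutable default argument gotcha.
Step by step:
`result1 = append_to(8)` → result1 = [8]
`result2 = append_to(1)` → result1 = [8, 1] (same object as result2); result2 = [8, 1] (same object as result1)
`result3 = append_to(2)` → result1 = [8, 1, 2] (same object as result2, result3); result2 = [8, 1, 2] (same object as result1, result3); result3 = [8, 1, 2] (same object as result1, result2)
`print(result1)` → prints [8, 1, 2]
`print(result2)` → prints [8, 1, 2]
`print(result3)` → prints [8, 1, 2]
`print(result1 is result2)` → prints True

Answer:
[8, 1, 2]
[8, 1, 2]
[8, 1, 2]
True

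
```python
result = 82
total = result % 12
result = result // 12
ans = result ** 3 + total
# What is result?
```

Trace:
`result = 82` → result = 82
`total = result % 12` → total = 10
`result = result // 12` → result = 6
`ans = result ** 3 + total` → ans = 226
So result = 6

Answer: 6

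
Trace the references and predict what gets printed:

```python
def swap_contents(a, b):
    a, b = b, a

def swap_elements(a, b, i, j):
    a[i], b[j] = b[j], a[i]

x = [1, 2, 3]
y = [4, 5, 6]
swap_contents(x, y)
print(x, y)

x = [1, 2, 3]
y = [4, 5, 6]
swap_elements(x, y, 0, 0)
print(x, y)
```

Key concept: parameter rebinding vs mutation.
Step by step:
`x = [1, 2, 3]` → x = [1, 2, 3]
`y = [4, 5, 6]` → y = [4, 5, 6]
`swap_contents(x, y)` → no visible change to tracked variables
`print(x, y)` → prints [1, 2, 3] [4, 5, 6]
`x = [1, 2, 3]` → x = [1, 2, 3]
`y = [4, 5, 6]` → y = [4, 5, 6]
`swap_elements(x, y, 0, 0)` → x = [4, 2, 3]; y = [1, 5, 6]
`print(x, y)` → prints [4, 2, 3] [1, 5, 6]

Answer:
[1, 2, 3] [4, 5, 6]
[4, 2, 3] [1, 5, 6]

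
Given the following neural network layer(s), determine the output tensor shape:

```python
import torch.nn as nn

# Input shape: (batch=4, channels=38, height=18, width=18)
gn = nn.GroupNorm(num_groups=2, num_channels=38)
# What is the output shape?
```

Input: (4, 38, 18, 18) -> Output: (4, 38, 18, 18)

Answer: (4, 38, 18, 18)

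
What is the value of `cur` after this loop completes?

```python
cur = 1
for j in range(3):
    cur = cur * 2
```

Multiply by 2, 3 times: 1 * 2^3 = 8
`cur` takes the values: 1 → 2 → 4 → 8

Answer: 8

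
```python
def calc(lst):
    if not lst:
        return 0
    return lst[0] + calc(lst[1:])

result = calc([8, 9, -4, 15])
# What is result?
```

8 + 9 + (-4) + 15 + 0 = 28

Answer: 28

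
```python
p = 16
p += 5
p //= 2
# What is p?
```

Trace:
`p = 16` → p = 16
`p += 5` → p = 21
`p //= 2` → p = 10
So p = 10

Answer: 10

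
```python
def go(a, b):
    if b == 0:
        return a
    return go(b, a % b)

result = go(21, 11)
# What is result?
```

go(21, 11) -> go(11, 10) -> go(10, 1) -> go(1, 0) -> 1

Answer: 1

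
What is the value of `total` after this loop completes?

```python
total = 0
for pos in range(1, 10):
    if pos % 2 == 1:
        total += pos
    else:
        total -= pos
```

Add odd, subtract even
`total` takes the values: 0 → 1 → -1 → 2 → -2 → 3 → -3 → 4 → -4 → 5

Answer: 5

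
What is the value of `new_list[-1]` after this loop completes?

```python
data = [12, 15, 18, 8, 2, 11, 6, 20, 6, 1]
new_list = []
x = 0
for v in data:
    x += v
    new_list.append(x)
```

Cumulative sum ends at 99
`new_list` takes the values: [] → [12] → [12, 27] → [12, 27, 45] → [12, 27, 45, 53] → [12, 27, 45, 53, 55] → [12, 27, 45, 53, 55, 66] → [12, 27, 45, 53, 55, 66, 72] → [12, 27, 45, 53, 55, 66, 72, 92] → [12, 27, 45, 53, 55, 66, 72, 92, 98] → [12, 27, 45, 53, 55, 66, 72, 92, 98, 99]
So `new_list[-1]` = 99

Answer: 99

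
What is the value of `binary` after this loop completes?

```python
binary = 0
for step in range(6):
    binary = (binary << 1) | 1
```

Build 6 consecutive 1-bits: 0b111111
`binary` takes the values: 0 → 1 → 3 → 7 → 15 → 31 → 63

Answer: 63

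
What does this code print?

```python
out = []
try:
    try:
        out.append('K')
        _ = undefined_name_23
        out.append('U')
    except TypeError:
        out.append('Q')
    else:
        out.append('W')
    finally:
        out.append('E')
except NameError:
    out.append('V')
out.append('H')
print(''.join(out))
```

Execution trace: 'K' (try body) → 'E' (finally) → 'V' (outer except NameError) → 'H' (after the try/except). Output: KEVH

Answer: KEVH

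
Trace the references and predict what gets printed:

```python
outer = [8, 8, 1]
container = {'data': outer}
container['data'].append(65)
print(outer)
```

Key concept: dict holds reference to list.
Step by step:
`outer = [8, 8, 1]` → outer = [8, 8, 1]
`container = {'data': outer}` → container = {'data': [8, 8, 1]}
`container['data'].append(65)` → outer = [8, 8, 1, 65]; container = {'data': [8, 8, 1, 65]}
`print(outer)` → prints [8, 8, 1, 65]

Answer: [8, 8, 1, 65]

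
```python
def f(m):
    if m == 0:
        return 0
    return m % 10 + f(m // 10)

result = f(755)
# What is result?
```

Sum of digits of 755: 5 + 5 + 7 = 17

Answer: 17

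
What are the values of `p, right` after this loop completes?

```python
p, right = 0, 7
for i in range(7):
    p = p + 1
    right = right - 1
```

p goes 0→7, right goes 7→0
`p, right` takes the values: (0, 7) → (1, 7) → (1, 6) → (2, 6) → (2, 5) → (3, 5) → (3, 4) → (4, 4) → (4, 3) → (5, 3) → (5, 2) → (6, 2) → (6, 1) → (7, 1) → (7, 0)

Answer: 7, 0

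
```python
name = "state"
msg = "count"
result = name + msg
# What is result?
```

Trace:
`name = "state"` → name = 'state'
`msg = "count"` → msg = 'count'
`result = name + msg` → result = 'statecount'
So result = 'statecount'

Answer: 'statecount'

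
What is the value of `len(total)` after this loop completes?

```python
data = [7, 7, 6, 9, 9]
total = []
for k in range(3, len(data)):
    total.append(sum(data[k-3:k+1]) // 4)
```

Number of 4-element averages
`total` takes the values: [] → [7] → [7, 7]
So `len(total)` = 2

Answer: 2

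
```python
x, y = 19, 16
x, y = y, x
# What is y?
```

Trace:
`x, y = 19, 16` → x = 19; y = 16
`x, y = y, x` → x = 16; y = 19
So y = 19

Answer: 19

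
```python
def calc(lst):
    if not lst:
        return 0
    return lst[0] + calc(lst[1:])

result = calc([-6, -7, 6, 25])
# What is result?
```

(-6) + (-7) + 6 + 25 + 0 = 18

Answer: 18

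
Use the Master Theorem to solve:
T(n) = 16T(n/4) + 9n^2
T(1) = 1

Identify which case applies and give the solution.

a=16, b=4, f(n)=9n^2. log_4(16) = 2. Since c=2 = 2, Case 2 applies: T(n) = Θ(n^log_b(a) · log n) = O(n^2 log n).

Answer: O(n^2 log n) - Case 2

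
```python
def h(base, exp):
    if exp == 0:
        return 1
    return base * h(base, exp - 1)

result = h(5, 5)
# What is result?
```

h(5, 5) = 5 * 5 * 5 * 5 * 5 = 3125

Answer: 3125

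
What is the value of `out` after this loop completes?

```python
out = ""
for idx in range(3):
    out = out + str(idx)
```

Concatenate digits 0 to 2
`out` takes the values: "" → "0" → "01" → "012"

Answer: "012"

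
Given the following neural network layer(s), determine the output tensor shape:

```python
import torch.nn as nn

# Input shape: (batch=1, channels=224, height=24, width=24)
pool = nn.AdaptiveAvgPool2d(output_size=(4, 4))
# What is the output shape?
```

Input: (1, 224, 24, 24) -> Output: (1, 224, 4, 4)

Answer: (1, 224, 4, 4)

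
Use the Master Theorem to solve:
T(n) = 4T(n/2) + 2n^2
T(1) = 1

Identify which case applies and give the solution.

a=4, b=2, f(n)=2n^2. log_2(4) = 2. Since c=2 = 2, Case 2 applies: T(n) = Θ(n^log_b(a) · log n) = O(n^2 log n).

Answer: O(n^2 log n) - Case 2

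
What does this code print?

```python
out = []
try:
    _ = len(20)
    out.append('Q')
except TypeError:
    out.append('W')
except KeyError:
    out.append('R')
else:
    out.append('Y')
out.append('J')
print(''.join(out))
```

Execution trace: 'W' (except TypeError) → 'J' (after the try/except). Output: WJ

Answer: WJ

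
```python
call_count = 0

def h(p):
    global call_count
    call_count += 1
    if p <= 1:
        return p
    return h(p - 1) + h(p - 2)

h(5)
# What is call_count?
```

Calls(p) = 1 + Calls(p-1) + Calls(p-2); Calls(0)=Calls(1)=1. For p=5 this gives 15.

Answer: 15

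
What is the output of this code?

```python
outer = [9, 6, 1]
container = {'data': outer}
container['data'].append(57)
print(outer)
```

Key concept: dict holds reference to list.
Step by step:
`outer = [9, 6, 1]` → outer = [9, 6, 1]
`container = {'data': outer}` → container = {'data': [9, 6, 1]}
`container['data'].append(57)` → outer = [9, 6, 1, 57]; container = {'data': [9, 6, 1, 57]}
`print(outer)` → prints [9, 6, 1, 57]

Answer: [9, 6, 1, 57]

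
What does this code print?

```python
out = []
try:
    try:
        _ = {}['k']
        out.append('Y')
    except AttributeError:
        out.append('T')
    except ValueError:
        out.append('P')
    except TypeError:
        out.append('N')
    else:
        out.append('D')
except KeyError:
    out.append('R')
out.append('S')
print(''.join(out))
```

Execution trace: 'R' (outer except KeyError) → 'S' (after the try/except). Output: RS

Answer: RS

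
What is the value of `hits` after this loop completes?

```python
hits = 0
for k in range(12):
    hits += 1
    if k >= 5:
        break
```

Loop breaks when k reaches 5, hits is 6
`hits` takes the values: 0 → 1 → 2 → 3 → 4 → 5 → 6

Answer: 6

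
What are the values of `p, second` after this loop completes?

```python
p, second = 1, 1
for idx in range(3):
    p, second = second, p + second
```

Fibonacci: after 3 iterations
`p, second` takes the values: (1, 1) → (1, 2) → (2, 3) → (3, 5)

Answer: 3, 5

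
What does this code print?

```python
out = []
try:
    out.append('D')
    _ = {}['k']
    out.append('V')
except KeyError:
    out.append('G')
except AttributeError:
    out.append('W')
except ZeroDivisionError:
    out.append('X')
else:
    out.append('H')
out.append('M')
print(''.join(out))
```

Execution trace: 'D' (try body) → 'G' (except KeyError) → 'M' (after the try/except). Output: DGM

Answer: DGM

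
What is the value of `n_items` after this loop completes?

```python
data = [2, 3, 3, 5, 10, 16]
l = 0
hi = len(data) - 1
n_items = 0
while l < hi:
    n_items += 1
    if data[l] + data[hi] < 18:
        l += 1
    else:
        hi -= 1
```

Steps to find pair summing to 18
`n_items` takes the values: 0 → 1 → 2 → 3 → 4 → 5

Answer: 5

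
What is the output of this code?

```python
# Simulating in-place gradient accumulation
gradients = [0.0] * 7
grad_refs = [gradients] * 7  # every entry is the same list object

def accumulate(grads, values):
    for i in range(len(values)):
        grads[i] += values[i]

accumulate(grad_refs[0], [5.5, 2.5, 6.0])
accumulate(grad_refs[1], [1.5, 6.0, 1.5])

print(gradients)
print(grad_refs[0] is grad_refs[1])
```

Key concept: gradient accumulation aliasing.
Step by step:
`gradients = [0.0] * 7` → gradients = [0.0, 0.0, 0.0, 0.0, 0.0, 0.0, 0.0]
`grad_refs = [gradients] * 7` → grad_refs = [[0.0, 0.0, 0.0, 0.0, 0.0, 0.0, 0.0], [0.0, 0.0, 0.0, 0.0, 0.0, 0.0, 0.0], [0.0, 0.0, 0.0, 0.0, 0.0, 0.0, 0.0], [0.0, 0.0, 0.0, 0.0, 0.0, 0.0, 0.0], [0.0, 0.0, 0.0, 0.0, 0.0, 0.0, 0.0], [0.0, 0.0, 0.0, 0.0, 0.0, 0.0, 0.0], [0.0, 0.0, 0.0, 0.0, 0.0, 0.0, 0.0]]
`accumulate(grad_refs[0], [5.5, 2.5, 6.0])` → gradients = [5.5, 2.5, 6.0, 0.0, 0.0, 0.0, 0.0]; grad_refs = [[5.5, 2.5, 6.0, 0.0, 0.0, 0.0, 0.0], [5.5, 2.5, 6.0, 0.0, 0.0, 0.0, 0.0], [5.5, 2.5, 6.0, 0.0, 0.0, 0.0, 0.0], [5.5, 2.5, 6.0, 0.0, 0.0, 0.0, 0.0], [5.5, 2.5, 6.0, 0.0, 0.0, 0.0, 0.0], [5.5, 2.5, 6.0, 0.0, 0.0, 0.0, 0.0], [5.5, 2.5, 6.0, 0.0, 0.0, 0.0, 0.0]]
`accumulate(grad_refs[1], [1.5, 6.0, 1.5])` → gradients = [7.0, 8.5, 7.5, 0.0, 0.0, 0.0, 0.0]; grad_refs = [[7.0, 8.5, 7.5, 0.0, 0.0, 0.0, 0.0], [7.0, 8.5, 7.5, 0.0, 0.0, 0.0, 0.0], [7.0, 8.5, 7.5, 0.0, 0.0, 0.0, 0.0], [7.0, 8.5, 7.5, 0.0, 0.0, 0.0, 0.0], [7.0, 8.5, 7.5, 0.0, 0.0, 0.0, 0.0], [7.0, 8.5, 7.5, 0.0, 0.0, 0.0, 0.0], [7.0, 8.5, 7.5, 0.0, 0.0, 0.0, 0.0]]
`print(gradients)` → prints [7.0, 8.5, 7.5, 0.0, 0.0, 0.0, 0.0]
`print(grad_refs[0] is grad_refs[1])` → prints True

Answer:
[7.0, 8.5, 7.5, 0.0, 0.0, 0.0, 0.0]
True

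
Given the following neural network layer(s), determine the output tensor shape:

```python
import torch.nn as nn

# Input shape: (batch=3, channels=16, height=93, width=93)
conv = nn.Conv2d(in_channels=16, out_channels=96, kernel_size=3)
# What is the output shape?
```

Input: (3, 16, 93, 93) -> Output: (3, 96, 91, 91)

Answer: (3, 96, 91, 91)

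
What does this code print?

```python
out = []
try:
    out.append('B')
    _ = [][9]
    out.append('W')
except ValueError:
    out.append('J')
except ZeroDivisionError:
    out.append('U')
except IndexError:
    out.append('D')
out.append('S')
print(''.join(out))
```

Execution trace: 'B' (try body) → 'D' (except IndexError) → 'S' (after the try/except). Output: BDS

Answer: BDS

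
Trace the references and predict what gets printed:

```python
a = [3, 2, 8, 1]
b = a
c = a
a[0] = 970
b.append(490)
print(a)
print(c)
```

Key concept: multiple aliases.
Step by step:
`a = [3, 2, 8, 1]` → a = [3, 2, 8, 1]
`b = a` → b = [3, 2, 8, 1] (same object as a)
`c = a` → c = [3, 2, 8, 1] (same object as a, b)
`a[0] = 970` → a = [970, 2, 8, 1] (same object as b, c); b = [970, 2, 8, 1] (same object as a, c); c = [970, 2, 8, 1] (same object as a, b)
`b.append(490)` → a = [970, 2, 8, 1, 490] (same object as b, c); b = [970, 2, 8, 1, 490] (same object as a, c); c = [970, 2, 8, 1, 490] (same object as a, b)
`print(a)` → prints [970, 2, 8, 1, 490]
`print(c)` → prints [970, 2, 8, 1, 490]

Answer:
[970, 2, 8, 1, 490]
[970, 2, 8, 1, 490]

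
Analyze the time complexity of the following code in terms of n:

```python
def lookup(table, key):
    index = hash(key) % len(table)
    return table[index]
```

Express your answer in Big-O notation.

This is Hash table lookup (average case). Time complexity: O(1).

Answer: O(1)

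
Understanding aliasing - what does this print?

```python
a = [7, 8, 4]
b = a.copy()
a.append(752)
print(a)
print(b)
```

Key concept: list.copy() creates independent copy.
Step by step:
`a = [7, 8, 4]` → a = [7, 8, 4]
`b = a.copy()` → b = [7, 8, 4]
`a.append(752)` → a = [7, 8, 4, 752]
`print(a)` → prints [7, 8, 4, 752]
`print(b)` → prints [7, 8, 4]

Answer:
[7, 8, 4, 752]
[7, 8, 4]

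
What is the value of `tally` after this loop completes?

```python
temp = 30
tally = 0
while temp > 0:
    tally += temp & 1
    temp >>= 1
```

Count set bits in 30 (binary: 0b11110)
`tally` takes the values: 0 → 1 → 2 → 3 → 4

Answer: 4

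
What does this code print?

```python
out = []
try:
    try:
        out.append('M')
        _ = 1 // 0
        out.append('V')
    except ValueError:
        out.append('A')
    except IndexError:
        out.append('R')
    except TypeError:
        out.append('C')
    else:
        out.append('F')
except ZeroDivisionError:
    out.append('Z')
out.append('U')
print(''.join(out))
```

Execution trace: 'M' (inner try body) → 'Z' (outer except ZeroDivisionError) → 'U' (after the try/except). Output: MZU

Answer: MZU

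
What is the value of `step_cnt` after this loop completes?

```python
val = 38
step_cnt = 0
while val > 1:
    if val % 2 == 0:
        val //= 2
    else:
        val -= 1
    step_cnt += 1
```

Steps to reduce 38 to 1
`step_cnt` takes the values: 0 → 1 → 2 → 3 → 4 → 5 → 6 → 7

Answer: 7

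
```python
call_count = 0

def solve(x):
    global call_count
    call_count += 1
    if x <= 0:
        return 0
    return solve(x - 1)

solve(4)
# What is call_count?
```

Linear recursion stepping by 1: 5 calls from x=4 down to ≤0.

Answer: 5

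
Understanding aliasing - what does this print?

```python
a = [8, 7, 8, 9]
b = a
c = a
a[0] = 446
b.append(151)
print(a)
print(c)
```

Key concept: multiple aliases.
Step by step:
`a = [8, 7, 8, 9]` → a = [8, 7, 8, 9]
`b = a` → b = [8, 7, 8, 9] (same object as a)
`c = a` → c = [8, 7, 8, 9] (same object as a, b)
`a[0] = 446` → a = [446, 7, 8, 9] (same object as b, c); b = [446, 7, 8, 9] (same object as a, c); c = [446, 7, 8, 9] (same object as a, b)
`b.append(151)` → a = [446, 7, 8, 9, 151] (same object as b, c); b = [446, 7, 8, 9, 151] (same object as a, c); c = [446, 7, 8, 9, 151] (same object as a, b)
`print(a)` → prints [446, 7, 8, 9, 151]
`print(c)` → prints [446, 7, 8, 9, 151]

Answer:
[446, 7, 8, 9, 151]
[446, 7, 8, 9, 151]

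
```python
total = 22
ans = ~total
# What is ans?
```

Trace:
`total = 22` → total = 22
`ans = ~total` → ans = -23
So ans = -23

Answer: -23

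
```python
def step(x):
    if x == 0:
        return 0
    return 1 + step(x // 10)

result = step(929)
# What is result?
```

Count of digits of 929: 3

Answer: 3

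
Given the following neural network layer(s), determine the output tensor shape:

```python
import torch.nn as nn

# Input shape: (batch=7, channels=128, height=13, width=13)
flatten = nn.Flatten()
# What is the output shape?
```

Input: (7, 128, 13, 13) -> Output: (7, 21632)

Answer: (7, 21632)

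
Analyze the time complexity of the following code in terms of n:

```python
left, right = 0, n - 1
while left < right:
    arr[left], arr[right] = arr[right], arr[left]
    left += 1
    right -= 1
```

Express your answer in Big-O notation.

This is In-place array reversal. Time complexity: O(n).

Answer: O(n)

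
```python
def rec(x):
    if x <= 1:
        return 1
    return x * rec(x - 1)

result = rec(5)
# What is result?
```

rec(5) = 5 * 4 * 3 * 2 * 1 = 120

Answer: 120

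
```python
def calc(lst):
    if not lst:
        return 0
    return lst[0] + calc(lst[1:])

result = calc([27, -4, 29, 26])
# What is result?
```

27 + (-4) + 29 + 26 + 0 = 78

Answer: 78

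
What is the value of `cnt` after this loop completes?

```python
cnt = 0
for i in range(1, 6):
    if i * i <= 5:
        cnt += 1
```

Count numbers where i² ≤ 5
`cnt` takes the values: 0 → 1 → 2

Answer: 2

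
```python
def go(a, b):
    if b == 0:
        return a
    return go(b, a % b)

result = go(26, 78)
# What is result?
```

go(26, 78) -> go(78, 26) -> go(26, 0) -> 26

Answer: 26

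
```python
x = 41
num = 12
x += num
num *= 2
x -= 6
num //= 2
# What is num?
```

Trace:
`x = 41` → x = 41
`num = 12` → num = 12
`x += num` → x = 53
`num *= 2` → num = 24
`x -= 6` → x = 47
`num //= 2` → num = 12
So num = 12

Answer: 12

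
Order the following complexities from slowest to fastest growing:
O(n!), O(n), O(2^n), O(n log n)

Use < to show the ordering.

Ordered by growth rate: O(n) < O(n log n) < O(2^n) < O(n!)

Answer: O(n) < O(n log n) < O(2^n) < O(n!)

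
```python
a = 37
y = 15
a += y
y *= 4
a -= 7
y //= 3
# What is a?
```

Trace:
`a = 37` → a = 37
`y = 15` → y = 15
`a += y` → a = 52
`y *= 4` → y = 60
`a -= 7` → a = 45
`y //= 3` → y = 20
So a = 45

Answer: 45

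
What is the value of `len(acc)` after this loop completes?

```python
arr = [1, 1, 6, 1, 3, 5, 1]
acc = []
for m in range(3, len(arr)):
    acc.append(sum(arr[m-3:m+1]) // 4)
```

Number of 4-element averages
`acc` takes the values: [] → [2] → [2, 2] → [2, 2, 3] → [2, 2, 3, 2]
So `len(acc)` = 4

Answer: 4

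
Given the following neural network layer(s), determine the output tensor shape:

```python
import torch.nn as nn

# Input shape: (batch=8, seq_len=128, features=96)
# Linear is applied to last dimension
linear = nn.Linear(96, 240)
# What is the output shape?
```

Input: (8, 128, 96) -> Output: (8, 128, 240)

Answer: (8, 128, 240)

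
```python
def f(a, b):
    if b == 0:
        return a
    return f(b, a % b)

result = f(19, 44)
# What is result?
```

f(19, 44) -> f(44, 19) -> f(19, 6) -> f(6, 1) -> f(1, 0) -> 1

Answer: 1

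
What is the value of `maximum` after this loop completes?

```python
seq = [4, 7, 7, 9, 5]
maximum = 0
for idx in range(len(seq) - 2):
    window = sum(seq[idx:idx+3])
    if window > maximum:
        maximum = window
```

Max sum of 3-element window in [4, 7, 7, 9, 5]
`maximum` takes the values: 0 → 18 → 23

Answer: 23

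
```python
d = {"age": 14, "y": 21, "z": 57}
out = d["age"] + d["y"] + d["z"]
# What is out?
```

Trace:
`d = {"age": 14, "y": 21, "z": 57}` → d = {'age': 14, 'y': 21, 'z': 57}
`out = d["age"] + d["y"] + d["z"]` → out = 92
So out = 92

Answer: 92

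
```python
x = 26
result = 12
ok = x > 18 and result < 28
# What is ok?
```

Trace:
`x = 26` → x = 26
`result = 12` → result = 12
`ok = x > 18 and result < 28` → ok = True
So ok = True

Answer: True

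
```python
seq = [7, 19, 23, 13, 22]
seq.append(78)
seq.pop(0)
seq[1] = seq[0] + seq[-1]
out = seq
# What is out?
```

Trace:
`seq = [7, 19, 23, 13, 22]` → seq = [7, 19, 23, 13, 22]
`seq.append(78)` → seq = [7, 19, 23, 13, 22, 78]
`seq.pop(0)` → seq = [19, 23, 13, 22, 78]
`seq[1] = seq[0] + seq[-1]` → seq = [19, 97, 13, 22, 78]
`out = seq` → out = [19, 97, 13, 22, 78]
So out = [19, 97, 13, 22, 78]

Answer: [19, 97, 13, 22, 78]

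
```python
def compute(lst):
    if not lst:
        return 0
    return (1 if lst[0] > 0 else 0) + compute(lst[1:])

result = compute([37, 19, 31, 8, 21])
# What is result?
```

Count of positive elements in [37, 19, 31, 8, 21] = 5

Answer: 5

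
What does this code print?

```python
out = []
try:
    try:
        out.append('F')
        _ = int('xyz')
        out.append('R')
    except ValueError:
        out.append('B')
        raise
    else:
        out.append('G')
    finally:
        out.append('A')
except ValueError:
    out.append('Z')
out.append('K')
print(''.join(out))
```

Execution trace: 'F' (inner try body) → 'B' (inner except ValueError) → 'A' (inner finally) → 'Z' (outer except ValueError) → 'K' (after the try/except). Output: FBAZK

Answer: FBAZK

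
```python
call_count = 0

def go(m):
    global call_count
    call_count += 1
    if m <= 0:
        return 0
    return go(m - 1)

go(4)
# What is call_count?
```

Linear recursion stepping by 1: 5 calls from m=4 down to ≤0.

Answer: 5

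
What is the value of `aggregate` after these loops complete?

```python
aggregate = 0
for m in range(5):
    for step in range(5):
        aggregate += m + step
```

Sum of all m+step for m,step in 5x5
`aggregate` takes the values: 0 → 1 → 3 → 6 → 10 → 11 → 13 → 16 → 20 → 25 → 27 → 30 → 34 → 39 → 45 → 48 → 52 → 57 → 63 → 70 → 74 → 79 → 85 → 92 → 100

Answer: 100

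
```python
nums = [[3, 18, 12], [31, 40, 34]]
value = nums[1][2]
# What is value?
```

Trace:
`nums = [[3, 18, 12], [31, 40, 34]]` → nums = [[3, 18, 12], [31, 40, 34]]
`value = nums[1][2]` → value = 34
So value = 34

Answer: 34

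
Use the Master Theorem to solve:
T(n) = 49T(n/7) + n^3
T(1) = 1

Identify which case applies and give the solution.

a=49, b=7, f(n)=n^3. log_7(49) = 2. Since c=3 > 2 and the regularity condition holds (49(n/7)^3 = (49/7^3)n^3 with 49/7^3 < 1), Case 3 applies: T(n) = Θ(f(n)) = O(n^3).

Answer: O(n^3) - Case 3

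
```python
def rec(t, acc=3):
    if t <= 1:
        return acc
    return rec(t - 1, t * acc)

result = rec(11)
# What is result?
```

Accumulator trace (n, acc): (11, 3) -> (10, 33) -> (9, 330) -> (8, 2970) -> (7, 23760) -> (6, 166320) -> (5, 997920) -> (4, 4989600) -> (3, 19958400) -> (2, 59875200) -> (1, 119750400) -> return 119750400

Answer: 119750400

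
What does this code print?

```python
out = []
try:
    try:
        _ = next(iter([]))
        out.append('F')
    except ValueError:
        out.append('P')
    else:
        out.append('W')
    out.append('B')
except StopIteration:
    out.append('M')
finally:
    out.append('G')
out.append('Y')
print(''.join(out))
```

Execution trace: 'M' (except StopIteration) → 'G' (finally) → 'Y' (after the try/except). Output: MGY

Answer: MGY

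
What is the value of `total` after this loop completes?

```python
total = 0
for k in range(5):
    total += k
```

Sum of 0 to 4 = 10
`total` takes the values: 0 → 1 → 3 → 6 → 10

Answer: 10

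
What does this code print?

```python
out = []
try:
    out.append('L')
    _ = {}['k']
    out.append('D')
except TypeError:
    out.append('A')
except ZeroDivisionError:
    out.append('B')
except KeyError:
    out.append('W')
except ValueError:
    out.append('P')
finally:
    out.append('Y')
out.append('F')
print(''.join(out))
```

Execution trace: 'L' (try body) → 'W' (except KeyError) → 'Y' (finally) → 'F' (after the try/except). Output: LWYF

Answer: LWYF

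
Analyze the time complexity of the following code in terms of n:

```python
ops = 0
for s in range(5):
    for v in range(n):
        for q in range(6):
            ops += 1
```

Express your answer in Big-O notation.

Each loop level contributes: 1 × n × 1. Multiplying the contributions gives O(n).

Answer: O(n)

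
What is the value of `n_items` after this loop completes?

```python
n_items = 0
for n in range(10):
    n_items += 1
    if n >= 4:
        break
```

Loop breaks when n reaches 4, n_items is 5
`n_items` takes the values: 0 → 1 → 2 → 3 → 4 → 5

Answer: 5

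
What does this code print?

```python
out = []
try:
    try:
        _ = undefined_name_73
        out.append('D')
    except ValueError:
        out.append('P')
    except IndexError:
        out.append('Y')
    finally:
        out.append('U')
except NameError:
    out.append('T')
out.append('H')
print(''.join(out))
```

Execution trace: 'U' (finally) → 'T' (outer except NameError) → 'H' (after the try/except). Output: UTH

Answer: UTH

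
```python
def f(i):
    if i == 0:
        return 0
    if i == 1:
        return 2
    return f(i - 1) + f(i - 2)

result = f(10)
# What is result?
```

Build up from base cases: f(0)=0, f(1)=2, f(2)=2, f(3)=4, f(4)=6, f(5)=10, f(6)=16, ..., f(10)=110

Answer: 110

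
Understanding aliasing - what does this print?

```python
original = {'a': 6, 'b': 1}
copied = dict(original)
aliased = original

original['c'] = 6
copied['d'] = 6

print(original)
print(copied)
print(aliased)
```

Key concept: dict() creates copy, assignment creates alias.
Step by step:
`original = {'a': 6, 'b': 1}` → original = {'a': 6, 'b': 1}
`copied = dict(original)` → copied = {'a': 6, 'b': 1}
`aliased = original` → aliased = {'a': 6, 'b': 1} (same object as original)
`original['c'] = 6` → original = {'a': 6, 'b': 1, 'c': 6} (same object as aliased); aliased = {'a': 6, 'b': 1, 'c': 6} (same object as original)
`copied['d'] = 6` → copied = {'a': 6, 'b': 1, 'd': 6}
`print(original)` → prints {'a': 6, 'b': 1, 'c': 6}
`print(copied)` → prints {'a': 6, 'b': 1, 'd': 6}
`print(aliased)` → prints {'a': 6, 'b': 1, 'c': 6}

Answer:
{'a': 6, 'b': 1, 'c': 6}
{'a': 6, 'b': 1, 'd': 6}
{'a': 6, 'b': 1, 'c': 6}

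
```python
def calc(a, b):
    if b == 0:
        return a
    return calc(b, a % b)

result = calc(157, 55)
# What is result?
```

calc(157, 55) -> calc(55, 47) -> calc(47, 8) -> calc(8, 7) -> calc(7, 1) -> calc(1, 0) -> 1

Answer: 1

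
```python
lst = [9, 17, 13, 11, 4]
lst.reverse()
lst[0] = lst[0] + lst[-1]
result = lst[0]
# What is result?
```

Trace:
`lst = [9, 17, 13, 11, 4]` → lst = [9, 17, 13, 11, 4]
`lst.reverse()` → lst = [4, 11, 13, 17, 9]
`lst[0] = lst[0] + lst[-1]` → lst = [13, 11, 13, 17, 9]
`result = lst[0]` → result = 13
So result = 13

Answer: 13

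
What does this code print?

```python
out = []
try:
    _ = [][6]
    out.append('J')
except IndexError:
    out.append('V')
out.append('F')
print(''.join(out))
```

Execution trace: 'V' (except IndexError) → 'F' (after the try/except). Output: VF

Answer: VF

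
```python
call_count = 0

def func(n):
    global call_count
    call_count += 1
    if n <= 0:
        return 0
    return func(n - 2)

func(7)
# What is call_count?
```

Linear recursion stepping by 2: 5 calls from n=7 down to ≤0.

Answer: 5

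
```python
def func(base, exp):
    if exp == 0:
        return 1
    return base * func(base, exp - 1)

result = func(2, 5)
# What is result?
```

func(2, 5) = 2 * 2 * 2 * 2 * 2 = 32

Answer: 32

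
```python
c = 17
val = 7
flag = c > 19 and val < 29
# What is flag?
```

Trace:
`c = 17` → c = 17
`val = 7` → val = 7
`flag = c > 19 and val < 29` → flag = False
So flag = False

Answer: False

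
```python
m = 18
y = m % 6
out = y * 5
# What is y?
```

Trace:
`m = 18` → m = 18
`y = m % 6` → y = 0
`out = y * 5` → out = 0
So y = 0

Answer: 0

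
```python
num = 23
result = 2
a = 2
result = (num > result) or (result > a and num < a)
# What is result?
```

Trace:
`num = 23` → num = 23
`result = 2` → result = 2
`a = 2` → a = 2
`result = (num > result) or (result > a and num < a)` → result = True
So result = True

Answer: True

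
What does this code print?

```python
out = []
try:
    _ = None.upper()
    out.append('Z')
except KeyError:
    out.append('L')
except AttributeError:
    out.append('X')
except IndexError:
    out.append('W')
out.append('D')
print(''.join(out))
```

Execution trace: 'X' (except AttributeError) → 'D' (after the try/except). Output: XD

Answer: XD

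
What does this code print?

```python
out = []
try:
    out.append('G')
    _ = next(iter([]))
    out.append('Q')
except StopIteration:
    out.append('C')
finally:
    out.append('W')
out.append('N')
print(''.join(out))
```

Execution trace: 'G' (try body) → 'C' (except StopIteration) → 'W' (finally) → 'N' (after the try/except). Output: GCWN

Answer: GCWN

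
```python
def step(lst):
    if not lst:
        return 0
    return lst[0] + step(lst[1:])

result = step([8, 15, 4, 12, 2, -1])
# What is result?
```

8 + 15 + 4 + 12 + 2 + (-1) + 0 = 40

Answer: 40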